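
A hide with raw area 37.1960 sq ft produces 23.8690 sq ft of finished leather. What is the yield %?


Formula: Yield = finished / raw * 100
Substituting: Yield = 23.8690 / 37.1960 * 100
Result: 64.1709 %


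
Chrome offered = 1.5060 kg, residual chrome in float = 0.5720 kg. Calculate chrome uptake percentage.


Formula: Uptake = (offered - residual) / offered * 100
Substituting: Uptake = (1.5060 - 0.5720) / 1.5060 * 100
Result: 62.0186 %


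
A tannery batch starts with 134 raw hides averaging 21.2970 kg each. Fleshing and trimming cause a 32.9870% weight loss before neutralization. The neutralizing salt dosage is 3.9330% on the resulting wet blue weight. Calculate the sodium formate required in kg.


Total_raw = N * avg_wt = 134 * 21.2970 = 2853.7980 kg
Substrate = Total_raw * (1 - loss/100) = 2853.7980 * (1 - 32.9870/100) = 1912.4157 kg
Neutralizer = Substrate * pct / 100 = 1912.4157 * 3.9330 / 100 = 75.2153 kg


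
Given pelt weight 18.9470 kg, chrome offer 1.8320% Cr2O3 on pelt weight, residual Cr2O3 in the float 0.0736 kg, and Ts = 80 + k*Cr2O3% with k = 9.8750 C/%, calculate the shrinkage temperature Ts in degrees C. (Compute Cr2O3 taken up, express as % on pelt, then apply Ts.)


Offered = pelt * offer_pct / 100 = 18.9470 * 1.8320 / 100 = 0.3471 kg
Uptake = offered - residual = 0.3471 - 0.0736 = 0.2735 kg
Cr2O3% on pelt = uptake / pelt * 100 = 0.2735 / 18.9470 * 100 = 1.4435 %
Ts = 80 + k * Cr2O3% = 80 + 9.8750 * 1.4435 = 94.2550 C


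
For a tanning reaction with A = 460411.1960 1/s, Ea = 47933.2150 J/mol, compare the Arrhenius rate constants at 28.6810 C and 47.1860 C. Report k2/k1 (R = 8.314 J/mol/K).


T1 = 28.6810 + 273.15 = 301.8310 K; T2 = 47.1860 + 273.15 = 320.3360 K
k1 = A * exp(-Ea/(R*T1)) = 460411.1960 * exp(-47933.2150/(8.314*301.8310)) = 0.0023311 1/s
k2 = A * exp(-Ea/(R*T2)) = 460411.1960 * exp(-47933.2150/(8.314*320.3360)) = 0.0070271 1/s
k2/k1 = 0.0070271 / 0.0023311 = 3.0145


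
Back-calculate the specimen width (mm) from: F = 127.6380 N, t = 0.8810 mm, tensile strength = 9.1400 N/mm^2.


Formula: w = F / (TS * t)
Substituting: w = 127.6380 / (9.1400 * 0.8810)
Result: 15.8510 mm


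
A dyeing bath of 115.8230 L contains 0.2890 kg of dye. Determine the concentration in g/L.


Formula: Conc = dye_mass(kg) / volume(L) * 1000
Substituting: Conc = 0.2890 / 115.8230 * 1000
Result: 2.4952 g/L


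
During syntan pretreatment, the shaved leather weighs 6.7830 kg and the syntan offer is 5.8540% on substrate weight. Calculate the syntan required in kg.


Formula: Syntan = substrate * pct / 100
Substituting: Syntan = 6.7830 * 5.8540 / 100
Result: 0.3971 kg


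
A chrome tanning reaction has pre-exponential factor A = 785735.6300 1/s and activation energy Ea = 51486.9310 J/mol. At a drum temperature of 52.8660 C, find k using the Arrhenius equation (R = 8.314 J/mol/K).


T_K = T_C + 273.15 = 52.8660 + 273.15 = 326.0160 K
exponent = -Ea / (R * T_K) = -51486.9310 / (8.314 * 326.0160) = -18.9954
k = A * exp(exponent) = 785735.6300 * exp(-18.9954) = 0.00442269 1/s


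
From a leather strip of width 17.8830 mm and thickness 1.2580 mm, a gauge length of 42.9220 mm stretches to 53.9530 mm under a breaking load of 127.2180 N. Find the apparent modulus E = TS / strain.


TS = F / (w * t) = 127.2180 / (17.8830 * 1.2580) = 5.6549 N/mm^2
strain = (Lf - L0) / L0 = (53.9530 - 42.9220) / 42.9220 = 0.2570
E = TS / strain = 5.6549 / 0.2570 = 22.0035 N/mm^2


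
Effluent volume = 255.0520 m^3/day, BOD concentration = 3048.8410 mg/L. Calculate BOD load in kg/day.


Formula: BOD_load = volume * conc / 1000
Substituting: BOD_load = 255.0520 * 3048.8410 / 1000
Result: 777.6130 kg/day


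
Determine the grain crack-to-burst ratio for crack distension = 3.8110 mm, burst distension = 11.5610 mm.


Formula: Ratio = crack / burst
Substituting: Ratio = 3.8110 / 11.5610
Result: 0.3296


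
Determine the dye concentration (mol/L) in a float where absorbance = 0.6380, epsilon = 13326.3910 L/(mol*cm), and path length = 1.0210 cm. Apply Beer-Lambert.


Formula: c = A / (epsilon * l)
Substituting: c = 0.6380 / (13326.3910 * 1.0210)
Result: 4.6890e-05 mol/L


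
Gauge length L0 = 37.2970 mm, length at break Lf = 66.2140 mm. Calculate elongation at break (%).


Formula: Elongation = (Lf - L0) / L0 * 100
Substituting: Elongation = (66.2140 - 37.2970) / 37.2970 * 100
Result: 77.5317 %


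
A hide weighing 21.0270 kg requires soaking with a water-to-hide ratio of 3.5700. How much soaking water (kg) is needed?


Formula: Water = hide_weight * ratio
Substituting: Water = 21.0270 * 3.5700
Result: 75.0664 kg


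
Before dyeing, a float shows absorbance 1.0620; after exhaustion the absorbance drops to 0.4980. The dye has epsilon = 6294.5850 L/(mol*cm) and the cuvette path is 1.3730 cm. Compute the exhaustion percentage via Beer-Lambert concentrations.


c_initial = A_i / (epsilon * l) = 1.0620 / (6294.5850 * 1.3730) = 1.2288e-04 mol/L
c_final = A_f / (epsilon * l) = 0.4980 / (6294.5850 * 1.3730) = 5.7622e-05 mol/L
Exhaustion = (c_initial - c_final) / c_initial * 100 = (1.2288e-04 - 5.7622e-05) / 1.2288e-04 * 100 = 53.1073 %


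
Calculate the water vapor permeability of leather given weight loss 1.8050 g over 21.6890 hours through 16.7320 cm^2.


Formula: WVP = loss / (area * time)
Substituting: WVP = 1.8050 / (16.7320 * 21.6890)
Result: 0.00497382 g/(cm^2*hr)


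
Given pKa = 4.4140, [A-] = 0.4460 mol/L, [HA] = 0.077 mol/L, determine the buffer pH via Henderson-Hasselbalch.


ratio = [A-] / [HA] = 0.4460 / 0.077 = 5.7922
log10(ratio) = 0.7628
pH = pKa + log10(ratio) = 4.4140 + 0.7628 = 5.1768


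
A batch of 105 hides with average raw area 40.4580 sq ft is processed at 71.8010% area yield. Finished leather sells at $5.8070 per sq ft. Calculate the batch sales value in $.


Raw_total = N * avg_area = 105 * 40.4580 = 4248.0900 sq ft
Finished = Raw_total * yield / 100 = 4248.0900 * 71.8010 / 100 = 3050.1711 sq ft
Value = Finished * price = 3050.1711 * 5.8070 = 17712.3436 $


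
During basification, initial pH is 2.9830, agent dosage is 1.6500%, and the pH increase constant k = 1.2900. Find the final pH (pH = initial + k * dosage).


Formula: pH_final = pH_initial + k * base_pct
Substituting: pH_final = 2.9830 + 1.2900 * 1.6500
Result: 5.1115


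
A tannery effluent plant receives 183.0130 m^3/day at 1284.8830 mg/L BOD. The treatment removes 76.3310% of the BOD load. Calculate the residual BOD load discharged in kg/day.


Load_in = volume * conc / 1000 = 183.0130 * 1284.8830 / 1000 = 235.1503 kg/day
Removed = Load_in * eff / 100 = 235.1503 * 76.3310 / 100 = 179.4926 kg/day
Load_out = Load_in - Removed = 235.1503 - 179.4926 = 55.6577 kg/day


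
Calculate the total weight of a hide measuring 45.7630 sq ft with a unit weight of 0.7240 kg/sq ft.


Formula: Weight = area * weight_per_sqft
Substituting: Weight = 45.7630 * 0.7240
Result: 33.1324 kg


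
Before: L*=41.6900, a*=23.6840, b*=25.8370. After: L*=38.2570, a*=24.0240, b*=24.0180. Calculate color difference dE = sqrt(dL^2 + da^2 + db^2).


dL = -3.4330, da = 0.3400, db = -1.8190
dE = sqrt((-3.4330)^2 + 0.3400^2 + (-1.8190)^2) = 3.9000


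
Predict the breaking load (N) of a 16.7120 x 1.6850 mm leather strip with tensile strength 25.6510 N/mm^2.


Formula: F = TS * w * t
Substituting: F = 25.6510 * 16.7120 * 1.6850
Result: 722.3250 N


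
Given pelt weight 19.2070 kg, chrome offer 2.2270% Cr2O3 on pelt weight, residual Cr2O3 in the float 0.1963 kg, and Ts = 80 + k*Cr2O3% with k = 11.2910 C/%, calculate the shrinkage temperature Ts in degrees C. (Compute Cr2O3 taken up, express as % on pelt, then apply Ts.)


Offered = pelt * offer_pct / 100 = 19.2070 * 2.2270 / 100 = 0.4277 kg
Uptake = offered - residual = 0.4277 - 0.1963 = 0.2314 kg
Cr2O3% on pelt = uptake / pelt * 100 = 0.2314 / 19.2070 * 100 = 1.2050 %
Ts = 80 + k * Cr2O3% = 80 + 11.2910 * 1.2050 = 93.6054 C


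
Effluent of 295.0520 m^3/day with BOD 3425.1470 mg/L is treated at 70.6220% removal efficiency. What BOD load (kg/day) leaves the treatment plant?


Load_in = volume * conc / 1000 = 295.0520 * 3425.1470 / 1000 = 1010.5965 kg/day
Removed = Load_in * eff / 100 = 1010.5965 * 70.6220 / 100 = 713.7034 kg/day
Load_out = Load_in - Removed = 1010.5965 - 713.7034 = 296.8930 kg/day


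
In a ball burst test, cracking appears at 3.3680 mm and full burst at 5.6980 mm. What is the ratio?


Formula: Ratio = crack / burst
Substituting: Ratio = 3.3680 / 5.6980
Result: 0.5911


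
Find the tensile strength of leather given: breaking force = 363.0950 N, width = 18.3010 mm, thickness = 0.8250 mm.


Formula: TS = force / (width * thickness)
Substituting: TS = 363.0950 / (18.3010 * 0.8250)
Result: 24.0487 N/mm^2


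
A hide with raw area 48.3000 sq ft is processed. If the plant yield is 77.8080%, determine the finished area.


Formula: finished = raw * yield / 100
Substituting: finished = 48.3000 * 77.8080 / 100
Result: 37.5813 sq ft


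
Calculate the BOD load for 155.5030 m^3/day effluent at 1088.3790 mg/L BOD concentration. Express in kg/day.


Formula: BOD_load = volume * conc / 1000
Substituting: BOD_load = 155.5030 * 1088.3790 / 1000
Result: 169.2462 kg/day


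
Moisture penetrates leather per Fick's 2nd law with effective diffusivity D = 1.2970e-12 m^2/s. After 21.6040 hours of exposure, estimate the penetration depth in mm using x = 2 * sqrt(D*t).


t = 21.6040 hr * 3600 = 77774.4000 s
D * t = 1.2970e-12 * 77774.4000 = 1.0087e-07
x = 2 * sqrt(D*t) = 2 * sqrt(1.0087e-07) = 6.3521e-04 m = 0.6352 mm


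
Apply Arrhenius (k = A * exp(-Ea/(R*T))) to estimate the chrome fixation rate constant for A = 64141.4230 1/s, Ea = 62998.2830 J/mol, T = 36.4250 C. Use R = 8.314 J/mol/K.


T_K = T_C + 273.15 = 36.4250 + 273.15 = 309.5750 K
exponent = -Ea / (R * T_K) = -62998.2830 / (8.314 * 309.5750) = -24.4767
k = A * exp(exponent) = 64141.4230 * exp(-24.4767) = 1.5033e-06 1/s


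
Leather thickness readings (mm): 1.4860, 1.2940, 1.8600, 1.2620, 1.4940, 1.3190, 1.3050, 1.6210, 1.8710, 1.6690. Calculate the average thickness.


Formula: Average = sum / n
Substituting: Average = 15.1810 / 10
Result: 1.5181 mm


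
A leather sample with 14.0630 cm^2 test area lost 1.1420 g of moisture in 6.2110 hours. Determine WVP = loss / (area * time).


Formula: WVP = loss / (area * time)
Substituting: WVP = 1.1420 / (14.0630 * 6.2110)
Result: 0.0130745 g/(cm^2*hr)


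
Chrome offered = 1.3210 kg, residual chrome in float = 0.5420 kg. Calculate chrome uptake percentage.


Formula: Uptake = (offered - residual) / offered * 100
Substituting: Uptake = (1.3210 - 0.5420) / 1.3210 * 100
Result: 58.9705 %


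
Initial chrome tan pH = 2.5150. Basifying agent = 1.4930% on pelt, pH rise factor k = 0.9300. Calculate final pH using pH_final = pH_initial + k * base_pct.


Formula: pH_final = pH_initial + k * base_pct
Substituting: pH_final = 2.5150 + 0.9300 * 1.4930
Result: 3.9035


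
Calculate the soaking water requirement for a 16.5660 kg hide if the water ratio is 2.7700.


Formula: Water = hide_weight * ratio
Substituting: Water = 16.5660 * 2.7700
Result: 45.8878 kg


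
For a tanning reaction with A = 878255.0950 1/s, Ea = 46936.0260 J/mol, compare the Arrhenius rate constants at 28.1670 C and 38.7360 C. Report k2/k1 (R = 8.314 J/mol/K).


T1 = 28.1670 + 273.15 = 301.3170 K; T2 = 38.7360 + 273.15 = 311.8860 K
k1 = A * exp(-Ea/(R*T1)) = 878255.0950 * exp(-46936.0260/(8.314*301.3170)) = 0.00640853 1/s
k2 = A * exp(-Ea/(R*T2)) = 878255.0950 * exp(-46936.0260/(8.314*311.8860)) = 0.0120919 1/s
k2/k1 = 0.0120919 / 0.00640853 = 1.8868


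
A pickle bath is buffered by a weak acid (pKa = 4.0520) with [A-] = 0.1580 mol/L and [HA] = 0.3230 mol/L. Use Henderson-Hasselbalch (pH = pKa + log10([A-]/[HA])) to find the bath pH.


ratio = [A-] / [HA] = 0.1580 / 0.3230 = 0.4892
log10(ratio) = -0.3105
pH = pKa + log10(ratio) = 4.0520 - 0.3105 = 3.7415


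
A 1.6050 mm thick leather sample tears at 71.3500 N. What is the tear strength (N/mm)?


Formula: Tear strength = force / thickness
Substituting: Tear strength = 71.3500 / 1.6050
Result: 44.4548 N/mm


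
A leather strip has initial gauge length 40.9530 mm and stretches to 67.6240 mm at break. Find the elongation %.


Formula: Elongation = (Lf - L0) / L0 * 100
Substituting: Elongation = (67.6240 - 40.9530) / 40.9530 * 100
Result: 65.1259 %


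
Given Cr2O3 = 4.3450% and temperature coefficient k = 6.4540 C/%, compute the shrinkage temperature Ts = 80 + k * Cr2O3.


Formula: Ts = 80 + k * Cr2O3
Substituting: Ts = 80 + 6.4540 * 4.3450
Result: 108.0426 C


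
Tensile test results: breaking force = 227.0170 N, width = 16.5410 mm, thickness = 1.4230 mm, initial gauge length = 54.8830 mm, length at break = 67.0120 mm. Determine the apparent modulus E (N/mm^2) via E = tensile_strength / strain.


TS = F / (w * t) = 227.0170 / (16.5410 * 1.4230) = 9.6448 N/mm^2
strain = (Lf - L0) / L0 = (67.0120 - 54.8830) / 54.8830 = 0.2210
E = TS / strain = 9.6448 / 0.2210 = 43.6420 N/mm^2


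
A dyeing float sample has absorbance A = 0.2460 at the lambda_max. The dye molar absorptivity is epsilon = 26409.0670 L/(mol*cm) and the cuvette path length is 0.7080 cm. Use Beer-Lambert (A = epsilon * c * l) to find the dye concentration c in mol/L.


Formula: c = A / (epsilon * l)
Substituting: c = 0.2460 / (26409.0670 * 0.7080)
Result: 1.3157e-05 mol/L


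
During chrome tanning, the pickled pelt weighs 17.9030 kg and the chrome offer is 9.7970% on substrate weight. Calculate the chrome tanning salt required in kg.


Formula: Chrome = substrate * pct / 100
Substituting: Chrome = 17.9030 * 9.7970 / 100
Result: 1.7540 kg


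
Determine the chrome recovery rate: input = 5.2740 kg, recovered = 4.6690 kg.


Formula: Recovery = recovered / input * 100
Substituting: Recovery = 4.6690 / 5.2740 * 100
Result: 88.5286 %


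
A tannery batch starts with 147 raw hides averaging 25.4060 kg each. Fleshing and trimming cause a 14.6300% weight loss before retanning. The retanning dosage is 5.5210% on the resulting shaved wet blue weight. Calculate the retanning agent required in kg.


Total_raw = N * avg_wt = 147 * 25.4060 = 3734.6820 kg
Substrate = Total_raw * (1 - loss/100) = 3734.6820 * (1 - 14.6300/100) = 3188.2980 kg
Retan = Substrate * pct / 100 = 3188.2980 * 5.5210 / 100 = 176.0259 kg


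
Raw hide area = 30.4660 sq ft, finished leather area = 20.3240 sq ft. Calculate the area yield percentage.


Formula: Yield = finished / raw * 100
Substituting: Yield = 20.3240 / 30.4660 * 100
Result: 66.7104 %


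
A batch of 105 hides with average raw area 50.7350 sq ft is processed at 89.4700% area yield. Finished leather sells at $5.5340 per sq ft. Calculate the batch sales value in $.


Raw_total = N * avg_area = 105 * 50.7350 = 5327.1750 sq ft
Finished = Raw_total * yield / 100 = 5327.1750 * 89.4700 / 100 = 4766.2235 sq ft
Value = Finished * price = 4766.2235 * 5.5340 = 26376.2807 $


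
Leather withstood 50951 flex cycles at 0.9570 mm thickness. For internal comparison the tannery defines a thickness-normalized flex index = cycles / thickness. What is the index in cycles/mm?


Formula: Index = cycles / thickness
Substituting: Index = 50951 / 0.9570
Result: 53240.3344 cycles/mm


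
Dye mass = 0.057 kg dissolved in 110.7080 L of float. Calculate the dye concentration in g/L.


Formula: Conc = dye_mass(kg) / volume(L) * 1000
Substituting: Conc = 0.057 / 110.7080 * 1000
Result: 0.5149 g/L


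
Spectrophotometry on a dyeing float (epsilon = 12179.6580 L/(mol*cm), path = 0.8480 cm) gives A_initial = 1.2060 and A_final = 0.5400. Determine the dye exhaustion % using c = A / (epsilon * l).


c_initial = A_i / (epsilon * l) = 1.2060 / (12179.6580 * 0.8480) = 1.1677e-04 mol/L
c_final = A_f / (epsilon * l) = 0.5400 / (12179.6580 * 0.8480) = 5.2283e-05 mol/L
Exhaustion = (c_initial - c_final) / c_initial * 100 = (1.1677e-04 - 5.2283e-05) / 1.1677e-04 * 100 = 55.2239 %


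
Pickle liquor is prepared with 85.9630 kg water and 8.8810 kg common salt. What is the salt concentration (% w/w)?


Formula: Conc = salt / (water + salt) * 100
Substituting: Conc = 8.8810 / (85.9630 + 8.8810) * 100
Result: 9.3638 %


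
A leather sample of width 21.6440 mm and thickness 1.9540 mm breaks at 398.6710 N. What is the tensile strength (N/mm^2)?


Formula: TS = force / (width * thickness)
Substituting: TS = 398.6710 / (21.6440 * 1.9540)
Result: 9.4265 N/mm^2


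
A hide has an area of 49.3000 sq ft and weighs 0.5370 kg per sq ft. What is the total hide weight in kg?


Formula: Weight = area * weight_per_sqft
Substituting: Weight = 49.3000 * 0.5370
Result: 26.4741 kg


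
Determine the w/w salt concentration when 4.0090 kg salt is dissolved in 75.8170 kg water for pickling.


Formula: Conc = salt / (water + salt) * 100
Substituting: Conc = 4.0090 / (75.8170 + 4.0090) * 100
Result: 5.0222 %


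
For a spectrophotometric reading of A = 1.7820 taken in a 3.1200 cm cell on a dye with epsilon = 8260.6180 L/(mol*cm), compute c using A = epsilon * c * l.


Formula: c = A / (epsilon * l)
Substituting: c = 1.7820 / (8260.6180 * 3.1200)
Result: 6.9142e-05 mol/L


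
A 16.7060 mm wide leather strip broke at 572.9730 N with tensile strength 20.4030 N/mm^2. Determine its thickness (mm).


Formula: t = F / (TS * w)
Substituting: t = 572.9730 / (20.4030 * 16.7060)
Result: 1.6810 mm


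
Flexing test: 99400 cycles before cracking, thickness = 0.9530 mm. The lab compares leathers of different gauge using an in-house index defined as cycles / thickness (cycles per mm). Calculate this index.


Formula: Index = cycles / thickness
Substituting: Index = 99400 / 0.9530
Result: 104302.2036 cycles/mm


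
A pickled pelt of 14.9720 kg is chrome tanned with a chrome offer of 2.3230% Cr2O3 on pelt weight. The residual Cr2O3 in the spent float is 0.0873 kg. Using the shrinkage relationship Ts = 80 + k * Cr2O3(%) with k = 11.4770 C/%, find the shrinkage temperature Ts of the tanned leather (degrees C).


Offered = pelt * offer_pct / 100 = 14.9720 * 2.3230 / 100 = 0.3478 kg
Uptake = offered - residual = 0.3478 - 0.0873 = 0.2605 kg
Cr2O3% on pelt = uptake / pelt * 100 = 0.2605 / 14.9720 * 100 = 1.7399 %
Ts = 80 + k * Cr2O3% = 80 + 11.4770 * 1.7399 = 99.9690 C


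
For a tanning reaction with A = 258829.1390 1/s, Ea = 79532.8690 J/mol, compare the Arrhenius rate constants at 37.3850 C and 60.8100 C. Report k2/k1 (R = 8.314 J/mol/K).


T1 = 37.3850 + 273.15 = 310.5350 K; T2 = 60.8100 + 273.15 = 333.9600 K
k1 = A * exp(-Ea/(R*T1)) = 258829.1390 * exp(-79532.8690/(8.314*310.5350)) = 1.0825e-08 1/s
k2 = A * exp(-Ea/(R*T2)) = 258829.1390 * exp(-79532.8690/(8.314*333.9600)) = 9.3937e-08 1/s
k2/k1 = 9.3937e-08 / 1.0825e-08 = 8.6779


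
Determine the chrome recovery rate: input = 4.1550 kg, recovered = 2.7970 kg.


Formula: Recovery = recovered / input * 100
Substituting: Recovery = 2.7970 / 4.1550 * 100
Result: 67.3165 %


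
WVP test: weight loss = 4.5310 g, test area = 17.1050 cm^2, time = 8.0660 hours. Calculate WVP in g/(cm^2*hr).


Formula: WVP = loss / (area * time)
Substituting: WVP = 4.5310 / (17.1050 * 8.0660)
Result: 0.0328407 g/(cm^2*hr)


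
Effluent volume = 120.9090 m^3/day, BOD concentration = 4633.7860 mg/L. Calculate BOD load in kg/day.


Formula: BOD_load = volume * conc / 1000
Substituting: BOD_load = 120.9090 * 4633.7860 / 1000
Result: 560.2664 kg/day


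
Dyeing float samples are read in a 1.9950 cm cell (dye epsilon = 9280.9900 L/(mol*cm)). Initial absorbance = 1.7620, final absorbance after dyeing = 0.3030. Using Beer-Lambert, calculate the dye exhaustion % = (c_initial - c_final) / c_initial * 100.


c_initial = A_i / (epsilon * l) = 1.7620 / (9280.9900 * 1.9950) = 9.5163e-05 mol/L
c_final = A_f / (epsilon * l) = 0.3030 / (9280.9900 * 1.9950) = 1.6365e-05 mol/L
Exhaustion = (c_initial - c_final) / c_initial * 100 = (9.5163e-05 - 1.6365e-05) / 9.5163e-05 * 100 = 82.8036 %


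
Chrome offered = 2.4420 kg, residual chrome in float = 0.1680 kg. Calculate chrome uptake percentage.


Formula: Uptake = (offered - residual) / offered * 100
Substituting: Uptake = (2.4420 - 0.1680) / 2.4420 * 100
Result: 93.1204 %


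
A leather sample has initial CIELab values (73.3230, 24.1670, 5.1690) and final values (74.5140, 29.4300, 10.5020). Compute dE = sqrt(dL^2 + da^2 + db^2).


dL = 1.1910, da = 5.2630, db = 5.3330
dE = sqrt(1.1910^2 + 5.2630^2 + 5.3330^2) = 7.5867


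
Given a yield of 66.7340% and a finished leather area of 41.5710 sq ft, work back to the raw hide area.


Formula: raw = finished * 100 / yield
Substituting: raw = 41.5710 * 100 / 66.7340
Result: 62.2936 sq ft


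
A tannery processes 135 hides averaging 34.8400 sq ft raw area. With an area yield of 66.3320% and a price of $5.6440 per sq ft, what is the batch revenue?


Raw_total = N * avg_area = 135 * 34.8400 = 4703.4000 sq ft
Finished = Raw_total * yield / 100 = 4703.4000 * 66.3320 / 100 = 3119.8593 sq ft
Value = Finished * price = 3119.8593 * 5.6440 = 17608.4858 $


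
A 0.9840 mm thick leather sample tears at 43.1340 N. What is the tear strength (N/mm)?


Formula: Tear strength = force / thickness
Substituting: Tear strength = 43.1340 / 0.9840
Result: 43.8354 N/mm


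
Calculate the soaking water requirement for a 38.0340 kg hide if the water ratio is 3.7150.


Formula: Water = hide_weight * ratio
Substituting: Water = 38.0340 * 3.7150
Result: 141.2963 kg


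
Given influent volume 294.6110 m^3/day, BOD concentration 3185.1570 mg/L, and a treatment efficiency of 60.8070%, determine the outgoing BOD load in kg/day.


Load_in = volume * conc / 1000 = 294.6110 * 3185.1570 / 1000 = 938.3823 kg/day
Removed = Load_in * eff / 100 = 938.3823 * 60.8070 / 100 = 570.6021 kg/day
Load_out = Load_in - Removed = 938.3823 - 570.6021 = 367.7802 kg/day


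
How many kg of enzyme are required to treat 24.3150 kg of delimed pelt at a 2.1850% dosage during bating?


Formula: Enzyme = substrate * pct / 100
Substituting: Enzyme = 24.3150 * 2.1850 / 100
Result: 0.5313 kg


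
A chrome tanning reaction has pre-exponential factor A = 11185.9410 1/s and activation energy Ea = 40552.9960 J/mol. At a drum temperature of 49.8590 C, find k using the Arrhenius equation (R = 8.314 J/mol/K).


T_K = T_C + 273.15 = 49.8590 + 273.15 = 323.0090 K
exponent = -Ea / (R * T_K) = -40552.9960 / (8.314 * 323.0090) = -15.1007
k = A * exp(exponent) = 11185.9410 * exp(-15.1007) = 0.00309388 1/s


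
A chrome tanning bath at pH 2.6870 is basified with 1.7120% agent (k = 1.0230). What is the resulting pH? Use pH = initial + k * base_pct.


Formula: pH_final = pH_initial + k * base_pct
Substituting: pH_final = 2.6870 + 1.0230 * 1.7120
Result: 4.4384


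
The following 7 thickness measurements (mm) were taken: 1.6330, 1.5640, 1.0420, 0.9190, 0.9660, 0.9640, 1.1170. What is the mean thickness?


Formula: Average = sum / n
Substituting: Average = 8.2050 / 7
Result: 1.1721 mm


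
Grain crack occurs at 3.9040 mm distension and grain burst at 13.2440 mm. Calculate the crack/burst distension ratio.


Formula: Ratio = crack / burst
Substituting: Ratio = 3.9040 / 13.2440
Result: 0.2948


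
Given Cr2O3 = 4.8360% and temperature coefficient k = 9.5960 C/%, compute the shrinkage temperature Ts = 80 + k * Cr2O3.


Formula: Ts = 80 + k * Cr2O3
Substituting: Ts = 80 + 9.5960 * 4.8360
Result: 126.4063 C


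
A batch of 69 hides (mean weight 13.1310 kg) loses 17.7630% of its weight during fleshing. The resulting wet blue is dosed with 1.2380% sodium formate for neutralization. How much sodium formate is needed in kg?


Total_raw = N * avg_wt = 69 * 13.1310 = 906.0390 kg
Substrate = Total_raw * (1 - loss/100) = 906.0390 * (1 - 17.7630/100) = 745.0993 kg
Neutralizer = Substrate * pct / 100 = 745.0993 * 1.2380 / 100 = 9.2243 kg


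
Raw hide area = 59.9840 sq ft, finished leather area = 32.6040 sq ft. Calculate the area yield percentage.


Formula: Yield = finished / raw * 100
Substituting: Yield = 32.6040 / 59.9840 * 100
Result: 54.3545 %


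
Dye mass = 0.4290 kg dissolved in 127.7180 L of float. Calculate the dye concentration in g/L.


Formula: Conc = dye_mass(kg) / volume(L) * 1000
Substituting: Conc = 0.4290 / 127.7180 * 1000
Result: 3.3590 g/L


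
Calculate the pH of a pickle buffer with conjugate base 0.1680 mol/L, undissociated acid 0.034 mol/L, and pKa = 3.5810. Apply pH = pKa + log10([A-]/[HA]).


ratio = [A-] / [HA] = 0.1680 / 0.034 = 4.9412
log10(ratio) = 0.6938
pH = pKa + log10(ratio) = 3.5810 + 0.6938 = 4.2748


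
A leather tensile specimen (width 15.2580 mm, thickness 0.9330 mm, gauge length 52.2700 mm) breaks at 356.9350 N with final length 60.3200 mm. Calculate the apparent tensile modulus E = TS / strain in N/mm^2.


TS = F / (w * t) = 356.9350 / (15.2580 * 0.9330) = 25.0732 N/mm^2
strain = (Lf - L0) / L0 = (60.3200 - 52.2700) / 52.2700 = 0.1540
E = TS / strain = 25.0732 / 0.1540 = 162.8045 N/mm^2


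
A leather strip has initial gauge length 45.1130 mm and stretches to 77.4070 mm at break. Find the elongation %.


Formula: Elongation = (Lf - L0) / L0 * 100
Substituting: Elongation = (77.4070 - 45.1130) / 45.1130 * 100
Result: 71.5847 %


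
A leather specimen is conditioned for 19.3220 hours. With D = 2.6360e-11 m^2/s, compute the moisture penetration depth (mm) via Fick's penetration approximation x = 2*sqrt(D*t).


t = 19.3220 hr * 3600 = 69559.2000 s
D * t = 2.6360e-11 * 69559.2000 = 1.8336e-06
x = 2 * sqrt(D*t) = 2 * sqrt(1.8336e-06) = 0.0027082 m = 2.7082 mm


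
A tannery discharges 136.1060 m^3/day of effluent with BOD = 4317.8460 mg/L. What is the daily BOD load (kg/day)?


Formula: BOD_load = volume * conc / 1000
Substituting: BOD_load = 136.1060 * 4317.8460 / 1000
Result: 587.6847 kg/day


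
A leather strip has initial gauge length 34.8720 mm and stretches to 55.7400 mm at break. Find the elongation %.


Formula: Elongation = (Lf - L0) / L0 * 100
Substituting: Elongation = (55.7400 - 34.8720) / 34.8720 * 100
Result: 59.8417 %


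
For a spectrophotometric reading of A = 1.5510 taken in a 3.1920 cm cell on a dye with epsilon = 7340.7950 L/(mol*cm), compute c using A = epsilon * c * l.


Formula: c = A / (epsilon * l)
Substituting: c = 1.5510 / (7340.7950 * 3.1920)
Result: 6.6192e-05 mol/L


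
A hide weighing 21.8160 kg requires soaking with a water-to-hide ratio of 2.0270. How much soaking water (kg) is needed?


Formula: Water = hide_weight * ratio
Substituting: Water = 21.8160 * 2.0270
Result: 44.2210 kg


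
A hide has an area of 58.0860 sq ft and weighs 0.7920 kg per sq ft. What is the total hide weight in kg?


Formula: Weight = area * weight_per_sqft
Substituting: Weight = 58.0860 * 0.7920
Result: 46.0041 kg


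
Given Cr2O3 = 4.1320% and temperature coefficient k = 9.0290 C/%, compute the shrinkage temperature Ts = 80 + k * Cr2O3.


Formula: Ts = 80 + k * Cr2O3
Substituting: Ts = 80 + 9.0290 * 4.1320
Result: 117.3078 C


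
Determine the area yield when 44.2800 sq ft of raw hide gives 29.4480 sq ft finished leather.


Formula: Yield = finished / raw * 100
Substituting: Yield = 29.4480 / 44.2800 * 100
Result: 66.5041 %


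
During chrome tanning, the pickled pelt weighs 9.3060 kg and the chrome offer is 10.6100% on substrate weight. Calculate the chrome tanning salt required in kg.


Formula: Chrome = substrate * pct / 100
Substituting: Chrome = 9.3060 * 10.6100 / 100
Result: 0.9874 kg


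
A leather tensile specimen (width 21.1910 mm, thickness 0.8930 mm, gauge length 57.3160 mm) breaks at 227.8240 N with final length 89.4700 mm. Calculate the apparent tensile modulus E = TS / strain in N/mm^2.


TS = F / (w * t) = 227.8240 / (21.1910 * 0.8930) = 12.0392 N/mm^2
strain = (Lf - L0) / L0 = (89.4700 - 57.3160) / 57.3160 = 0.5610
E = TS / strain = 12.0392 / 0.5610 = 21.4604 N/mm^2


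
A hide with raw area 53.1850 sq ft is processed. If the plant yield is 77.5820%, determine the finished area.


Formula: finished = raw * yield / 100
Substituting: finished = 53.1850 * 77.5820 / 100
Result: 41.2620 sq ft


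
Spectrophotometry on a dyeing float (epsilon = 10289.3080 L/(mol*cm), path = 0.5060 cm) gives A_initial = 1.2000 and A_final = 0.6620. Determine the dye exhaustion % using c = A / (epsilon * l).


c_initial = A_i / (epsilon * l) = 1.2000 / (10289.3080 * 0.5060) = 2.3049e-04 mol/L
c_final = A_f / (epsilon * l) = 0.6620 / (10289.3080 * 0.5060) = 1.2715e-04 mol/L
Exhaustion = (c_initial - c_final) / c_initial * 100 = (2.3049e-04 - 1.2715e-04) / 2.3049e-04 * 100 = 44.8333 %


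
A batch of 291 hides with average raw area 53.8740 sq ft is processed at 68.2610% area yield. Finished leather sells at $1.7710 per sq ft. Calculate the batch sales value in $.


Raw_total = N * avg_area = 291 * 53.8740 = 15677.3340 sq ft
Finished = Raw_total * yield / 100 = 15677.3340 * 68.2610 / 100 = 10701.5050 sq ft
Value = Finished * price = 10701.5050 * 1.7710 = 18952.3653 $


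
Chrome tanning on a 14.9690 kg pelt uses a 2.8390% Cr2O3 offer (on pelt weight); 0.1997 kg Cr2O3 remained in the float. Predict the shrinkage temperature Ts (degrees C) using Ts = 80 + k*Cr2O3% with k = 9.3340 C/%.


Offered = pelt * offer_pct / 100 = 14.9690 * 2.8390 / 100 = 0.4250 kg
Uptake = offered - residual = 0.4250 - 0.1997 = 0.2253 kg
Cr2O3% on pelt = uptake / pelt * 100 = 0.2253 / 14.9690 * 100 = 1.5049 %
Ts = 80 + k * Cr2O3% = 80 + 9.3340 * 1.5049 = 94.0468 C


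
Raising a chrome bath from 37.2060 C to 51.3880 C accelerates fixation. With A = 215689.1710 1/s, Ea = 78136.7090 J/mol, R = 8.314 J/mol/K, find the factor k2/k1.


T1 = 37.2060 + 273.15 = 310.3560 K; T2 = 51.3880 + 273.15 = 324.5380 K
k1 = A * exp(-Ea/(R*T1)) = 215689.1710 * exp(-78136.7090/(8.314*310.3560)) = 1.5223e-08 1/s
k2 = A * exp(-Ea/(R*T2)) = 215689.1710 * exp(-78136.7090/(8.314*324.5380)) = 5.7176e-08 1/s
k2/k1 = 5.7176e-08 / 1.5223e-08 = 3.7558


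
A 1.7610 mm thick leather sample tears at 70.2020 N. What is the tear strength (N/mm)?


Formula: Tear strength = force / thickness
Substituting: Tear strength = 70.2020 / 1.7610
Result: 39.8648 N/mm


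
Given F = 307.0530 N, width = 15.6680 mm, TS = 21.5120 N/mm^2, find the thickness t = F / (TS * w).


Formula: t = F / (TS * w)
Substituting: t = 307.0530 / (21.5120 * 15.6680)
Result: 0.9110 mm


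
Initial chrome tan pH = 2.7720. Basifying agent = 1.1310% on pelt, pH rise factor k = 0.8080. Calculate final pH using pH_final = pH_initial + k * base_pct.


Formula: pH_final = pH_initial + k * base_pct
Substituting: pH_final = 2.7720 + 0.8080 * 1.1310
Result: 3.6858


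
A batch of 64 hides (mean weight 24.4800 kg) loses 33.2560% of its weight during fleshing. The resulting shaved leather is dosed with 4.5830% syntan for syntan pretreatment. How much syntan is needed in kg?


Total_raw = N * avg_wt = 64 * 24.4800 = 1566.7200 kg
Substrate = Total_raw * (1 - loss/100) = 1566.7200 * (1 - 33.2560/100) = 1045.6916 kg
Syntan = Substrate * pct / 100 = 1045.6916 * 4.5830 / 100 = 47.9240 kg


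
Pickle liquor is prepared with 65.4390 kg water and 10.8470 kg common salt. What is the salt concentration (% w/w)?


Formula: Conc = salt / (water + salt) * 100
Substituting: Conc = 10.8470 / (65.4390 + 10.8470) * 100
Result: 14.2189 %


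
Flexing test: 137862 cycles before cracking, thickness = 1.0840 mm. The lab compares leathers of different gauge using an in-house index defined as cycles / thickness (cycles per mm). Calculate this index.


Formula: Index = cycles / thickness
Substituting: Index = 137862 / 1.0840
Result: 127178.9668 cycles/mm


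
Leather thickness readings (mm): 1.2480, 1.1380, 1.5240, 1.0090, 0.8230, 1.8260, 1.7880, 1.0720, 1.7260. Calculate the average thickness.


Formula: Average = sum / n
Substituting: Average = 12.1540 / 9
Result: 1.3504 mm


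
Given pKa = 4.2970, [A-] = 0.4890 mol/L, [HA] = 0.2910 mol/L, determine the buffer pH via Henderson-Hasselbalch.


ratio = [A-] / [HA] = 0.4890 / 0.2910 = 1.6804
log10(ratio) = 0.2254
pH = pKa + log10(ratio) = 4.2970 + 0.2254 = 4.5224


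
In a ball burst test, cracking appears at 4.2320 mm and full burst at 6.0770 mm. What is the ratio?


Formula: Ratio = crack / burst
Substituting: Ratio = 4.2320 / 6.0770
Result: 0.6964


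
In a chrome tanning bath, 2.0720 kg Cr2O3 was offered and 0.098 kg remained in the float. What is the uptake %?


Formula: Uptake = (offered - residual) / offered * 100
Substituting: Uptake = (2.0720 - 0.098) / 2.0720 * 100
Result: 95.2703 %


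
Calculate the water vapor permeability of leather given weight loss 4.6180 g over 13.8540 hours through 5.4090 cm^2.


Formula: WVP = loss / (area * time)
Substituting: WVP = 4.6180 / (5.4090 * 13.8540)
Result: 0.0616257 g/(cm^2*hr)


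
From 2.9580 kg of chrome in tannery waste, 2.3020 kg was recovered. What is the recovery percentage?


Formula: Recovery = recovered / input * 100
Substituting: Recovery = 2.3020 / 2.9580 * 100
Result: 77.8229 %


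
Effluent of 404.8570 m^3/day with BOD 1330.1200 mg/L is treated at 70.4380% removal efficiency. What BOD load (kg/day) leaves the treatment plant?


Load_in = volume * conc / 1000 = 404.8570 * 1330.1200 / 1000 = 538.5084 kg/day
Removed = Load_in * eff / 100 = 538.5084 * 70.4380 / 100 = 379.3145 kg/day
Load_out = Load_in - Removed = 538.5084 - 379.3145 = 159.1939 kg/day


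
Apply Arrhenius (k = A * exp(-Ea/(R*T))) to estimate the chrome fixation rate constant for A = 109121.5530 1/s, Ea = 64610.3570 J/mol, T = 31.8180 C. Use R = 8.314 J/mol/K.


T_K = T_C + 273.15 = 31.8180 + 273.15 = 304.9680 K
exponent = -Ea / (R * T_K) = -64610.3570 / (8.314 * 304.9680) = -25.4823
k = A * exp(exponent) = 109121.5530 * exp(-25.4823) = 9.3564e-07 1/s


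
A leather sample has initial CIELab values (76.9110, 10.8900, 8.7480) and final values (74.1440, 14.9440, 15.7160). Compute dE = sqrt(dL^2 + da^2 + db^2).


dL = -2.7670, da = 4.0540, db = 6.9680
dE = sqrt((-2.7670)^2 + 4.0540^2 + 6.9680^2) = 8.5232


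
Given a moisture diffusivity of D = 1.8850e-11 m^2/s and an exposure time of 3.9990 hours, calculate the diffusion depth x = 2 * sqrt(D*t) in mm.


t = 3.9990 hr * 3600 = 14396.4000 s
D * t = 1.8850e-11 * 14396.4000 = 2.7137e-07
x = 2 * sqrt(D*t) = 2 * sqrt(2.7137e-07) = 0.00104187 m = 1.0419 mm


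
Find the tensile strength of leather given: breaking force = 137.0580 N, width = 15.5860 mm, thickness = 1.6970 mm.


Formula: TS = force / (width * thickness)
Substituting: TS = 137.0580 / (15.5860 * 1.6970)
Result: 5.1819 N/mm^2


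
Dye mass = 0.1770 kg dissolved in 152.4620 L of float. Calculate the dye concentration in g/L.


Formula: Conc = dye_mass(kg) / volume(L) * 1000
Substituting: Conc = 0.1770 / 152.4620 * 1000
Result: 1.1609 g/L


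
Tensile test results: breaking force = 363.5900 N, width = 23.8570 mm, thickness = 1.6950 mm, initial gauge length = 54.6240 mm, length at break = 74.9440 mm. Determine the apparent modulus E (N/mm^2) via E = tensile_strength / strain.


TS = F / (w * t) = 363.5900 / (23.8570 * 1.6950) = 8.9914 N/mm^2
strain = (Lf - L0) / L0 = (74.9440 - 54.6240) / 54.6240 = 0.3720
E = TS / strain = 8.9914 / 0.3720 = 24.1705 N/mm^2


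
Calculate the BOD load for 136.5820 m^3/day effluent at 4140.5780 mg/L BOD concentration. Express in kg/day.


Formula: BOD_load = volume * conc / 1000
Substituting: BOD_load = 136.5820 * 4140.5780 / 1000
Result: 565.5284 kg/day


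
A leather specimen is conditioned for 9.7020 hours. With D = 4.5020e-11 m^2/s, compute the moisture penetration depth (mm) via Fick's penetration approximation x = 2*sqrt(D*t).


t = 9.7020 hr * 3600 = 34927.2000 s
D * t = 4.5020e-11 * 34927.2000 = 1.5724e-06
x = 2 * sqrt(D*t) = 2 * sqrt(1.5724e-06) = 0.00250793 m = 2.5079 mm


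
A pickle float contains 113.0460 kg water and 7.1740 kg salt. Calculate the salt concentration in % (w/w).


Formula: Conc = salt / (water + salt) * 100
Substituting: Conc = 7.1740 / (113.0460 + 7.1740) * 100
Result: 5.9674 %


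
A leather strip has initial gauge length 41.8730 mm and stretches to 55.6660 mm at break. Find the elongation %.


Formula: Elongation = (Lf - L0) / L0 * 100
Substituting: Elongation = (55.6660 - 41.8730) / 41.8730 * 100
Result: 32.9401 %


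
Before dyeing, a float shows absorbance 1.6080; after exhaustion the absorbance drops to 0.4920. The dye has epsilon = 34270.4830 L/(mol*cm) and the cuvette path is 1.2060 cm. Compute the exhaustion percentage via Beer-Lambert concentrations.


c_initial = A_i / (epsilon * l) = 1.6080 / (34270.4830 * 1.2060) = 3.8906e-05 mol/L
c_final = A_f / (epsilon * l) = 0.4920 / (34270.4830 * 1.2060) = 1.1904e-05 mol/L
Exhaustion = (c_initial - c_final) / c_initial * 100 = (3.8906e-05 - 1.1904e-05) / 3.8906e-05 * 100 = 69.4030 %


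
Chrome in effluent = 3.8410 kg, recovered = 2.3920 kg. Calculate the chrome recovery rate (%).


Formula: Recovery = recovered / input * 100
Substituting: Recovery = 2.3920 / 3.8410 * 100
Result: 62.2754 %


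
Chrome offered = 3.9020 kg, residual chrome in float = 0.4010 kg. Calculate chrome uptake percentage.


Formula: Uptake = (offered - residual) / offered * 100
Substituting: Uptake = (3.9020 - 0.4010) / 3.9020 * 100
Result: 89.7232 %


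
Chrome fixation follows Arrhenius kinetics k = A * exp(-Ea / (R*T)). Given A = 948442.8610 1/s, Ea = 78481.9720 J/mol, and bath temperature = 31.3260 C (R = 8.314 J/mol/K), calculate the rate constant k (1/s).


T_K = T_C + 273.15 = 31.3260 + 273.15 = 304.4760 K
exponent = -Ea / (R * T_K) = -78481.9720 / (8.314 * 304.4760) = -31.0032
k = A * exp(exponent) = 948442.8610 * exp(-31.0032) = 3.2545e-08 1/s


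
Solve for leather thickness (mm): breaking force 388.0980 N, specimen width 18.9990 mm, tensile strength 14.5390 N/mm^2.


Formula: t = F / (TS * w)
Substituting: t = 388.0980 / (14.5390 * 18.9990)
Result: 1.4050 mm


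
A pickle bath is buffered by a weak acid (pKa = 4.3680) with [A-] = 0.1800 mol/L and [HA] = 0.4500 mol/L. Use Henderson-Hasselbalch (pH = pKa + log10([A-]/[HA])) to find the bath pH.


ratio = [A-] / [HA] = 0.1800 / 0.4500 = 0.4000
log10(ratio) = -0.3979
pH = pKa + log10(ratio) = 4.3680 - 0.3979 = 3.9701


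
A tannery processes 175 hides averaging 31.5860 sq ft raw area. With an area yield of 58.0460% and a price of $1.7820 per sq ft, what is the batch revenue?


Raw_total = N * avg_area = 175 * 31.5860 = 5527.5500 sq ft
Finished = Raw_total * yield / 100 = 5527.5500 * 58.0460 / 100 = 3208.5217 sq ft
Value = Finished * price = 3208.5217 * 1.7820 = 5717.5856 $


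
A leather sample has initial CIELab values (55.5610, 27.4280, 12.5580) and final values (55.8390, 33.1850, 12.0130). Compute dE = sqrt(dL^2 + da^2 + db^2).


dL = 0.2780, da = 5.7570, db = -0.5450
dE = sqrt(0.2780^2 + 5.7570^2 + (-0.5450)^2) = 5.7894


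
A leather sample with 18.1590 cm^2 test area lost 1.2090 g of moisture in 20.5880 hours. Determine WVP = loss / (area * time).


Formula: WVP = loss / (area * time)
Substituting: WVP = 1.2090 / (18.1590 * 20.5880)
Result: 0.00323385 g/(cm^2*hr)


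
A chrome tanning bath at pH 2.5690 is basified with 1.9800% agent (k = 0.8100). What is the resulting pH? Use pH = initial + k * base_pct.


Formula: pH_final = pH_initial + k * base_pct
Substituting: pH_final = 2.5690 + 0.8100 * 1.9800
Result: 4.1728


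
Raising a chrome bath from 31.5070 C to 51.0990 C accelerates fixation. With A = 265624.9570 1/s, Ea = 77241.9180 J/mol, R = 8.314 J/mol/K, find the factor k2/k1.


T1 = 31.5070 + 273.15 = 304.6570 K; T2 = 51.0990 + 273.15 = 324.2490 K
k1 = A * exp(-Ea/(R*T1)) = 265624.9570 * exp(-77241.9180/(8.314*304.6570)) = 1.5148e-08 1/s
k2 = A * exp(-Ea/(R*T2)) = 265624.9570 * exp(-77241.9180/(8.314*324.2490)) = 9.5630e-08 1/s
k2/k1 = 9.5630e-08 / 1.5148e-08 = 6.3130
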